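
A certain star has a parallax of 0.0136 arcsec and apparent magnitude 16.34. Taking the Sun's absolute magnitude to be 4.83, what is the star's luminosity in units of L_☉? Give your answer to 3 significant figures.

d = 1/p = 1/0.0136″ = 73.53 pc
M = m − 5 log₁₀ d + 5 = 16.34 − 5·1.8665 + 5 = 12.008
M − M_☉ = 12.008 − 4.83 = 7.178
L/L_☉ = 10^(−0.4 × 7.178) = 1.346×10^-3

L/L_☉ ≈ 1.35×10^-3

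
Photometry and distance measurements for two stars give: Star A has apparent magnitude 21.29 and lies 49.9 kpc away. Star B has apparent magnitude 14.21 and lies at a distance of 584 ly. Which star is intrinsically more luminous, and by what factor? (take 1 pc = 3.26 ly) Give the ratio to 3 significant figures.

Star A: d = 49.9 kpc = 49900 pc
Star A: M = m − 5 log₁₀ d + 5 = 21.29 − 5·4.6981 + 5 = 2.799
Star B: d = 584 ly / 3.26 = 179.1 pc
Star B: M = m − 5 log₁₀ d + 5 = 14.21 − 5·2.2532 + 5 = 7.944
ΔM = M_A − M_B = 2.799 − (7.944) = -5.145; smaller M is more luminous → Star A.
L ratio = 10^(0.4 |ΔM|) = 10^2.058 = 114.2

Star A is more luminous, by a factor of 114.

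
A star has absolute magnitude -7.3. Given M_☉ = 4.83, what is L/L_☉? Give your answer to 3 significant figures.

M − M_☉ = -7.3 − 4.83 = -12.130
L/L_☉ = 10^(−0.4 (M − M_☉)) = 10^4.852 = 71120

L/L_☉ ≈ 71100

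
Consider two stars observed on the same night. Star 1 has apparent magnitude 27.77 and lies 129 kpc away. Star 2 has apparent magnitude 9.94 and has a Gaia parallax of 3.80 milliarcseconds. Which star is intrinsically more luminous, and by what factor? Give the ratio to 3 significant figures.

Star 2 is more luminous, by a factor of 56.4.

Star 1: d = 129 kpc = 129000 pc
Star 1: M = m − 5 log₁₀ d + 5 = 27.77 − 5·5.1106 + 5 = 7.217
Star 2: p = 3.80 mas = 3.80×10^-3″ → d = 1/p = 263.2 pc
Star 2: M = m − 5 log₁₀ d + 5 = 9.94 − 5·2.4202 + 5 = 2.839
ΔM = M_1 − M_2 = 7.217 − (2.839) = 4.378; smaller M is more luminous → Star 2.
L ratio = 10^(0.4 |ΔM|) = 10^1.751 = 56.40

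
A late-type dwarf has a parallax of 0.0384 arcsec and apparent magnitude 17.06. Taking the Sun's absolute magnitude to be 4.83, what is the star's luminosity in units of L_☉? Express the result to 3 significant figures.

L/L_☉ ≈ 8.70×10^-5

d = 1/p = 1/0.0384″ = 26.04 pc
M = m − 5 log₁₀ d + 5 = 17.06 − 5·1.4157 + 5 = 14.982
M − M_☉ = 14.982 − 4.83 = 10.152
L/L_☉ = 10^(−0.4 × 10.152) = 8.696×10^-5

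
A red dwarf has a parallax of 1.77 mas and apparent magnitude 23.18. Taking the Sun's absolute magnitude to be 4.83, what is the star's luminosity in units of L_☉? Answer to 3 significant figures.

d = 1/p = 1000/1.77 mas = 565.0 pc
M = m − 5 log₁₀ d + 5 = 23.18 − 5·2.7520 + 5 = 14.420
M − M_☉ = 14.420 − 4.83 = 9.590
L/L_☉ = 10^(−0.4 × 9.590) = 1.459×10^-4

L/L_☉ ≈ 1.46×10^-4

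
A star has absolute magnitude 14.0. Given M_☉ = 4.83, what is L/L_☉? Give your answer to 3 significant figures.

M − M_☉ = 14.0 − 4.83 = 9.170
L/L_☉ = 10^(−0.4 (M − M_☉)) = 10^-3.668 = 2.148×10^-4

L/L_☉ ≈ 2.15×10^-4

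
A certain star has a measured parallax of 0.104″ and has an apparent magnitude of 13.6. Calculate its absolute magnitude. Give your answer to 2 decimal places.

M ≈ 13.69

d = 1/p = 1/0.104″ = 9.615 pc
5 log₁₀(d/10 pc) = 5 log₁₀(9.615) − 5 = -0.085
M = m − 5 log₁₀(d/10) = 13.6 + 0.085 = 13.685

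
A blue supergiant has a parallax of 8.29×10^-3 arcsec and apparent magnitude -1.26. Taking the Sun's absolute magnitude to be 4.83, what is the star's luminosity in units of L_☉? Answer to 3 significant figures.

d = 1/p = 1/8.29×10^-3″ = 120.6 pc
M = m − 5 log₁₀ d + 5 = -1.26 − 5·2.0814 + 5 = -6.667
M − M_☉ = -6.667 − 4.83 = -11.497
L/L_☉ = 10^(−0.4 × -11.497) = 39710

L/L_☉ ≈ 39700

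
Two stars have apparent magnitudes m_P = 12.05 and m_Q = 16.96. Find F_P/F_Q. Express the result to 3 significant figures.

Δm = 12.05 − (16.96) = -4.91
Flux ratio = 10^(−0.4 Δm) = 10^(−0.4 × -4.91) = 10^1.964 = 92.04

F_P/F_Q ≈ 92.0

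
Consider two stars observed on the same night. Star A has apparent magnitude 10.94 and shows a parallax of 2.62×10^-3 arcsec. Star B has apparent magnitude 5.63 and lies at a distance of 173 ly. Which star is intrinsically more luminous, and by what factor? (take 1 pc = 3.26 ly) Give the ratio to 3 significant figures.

Star B is more luminous, by a factor of 2.57.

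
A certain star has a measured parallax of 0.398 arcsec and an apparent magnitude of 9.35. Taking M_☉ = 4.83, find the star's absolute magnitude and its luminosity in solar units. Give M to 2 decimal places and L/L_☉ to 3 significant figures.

d = 1/p = 1/0.398″ = 2.513 pc
M = m − 5 log₁₀ d + 5 = 9.35 − 5·0.4001 + 5 = 12.349
M − M_☉ = 12.349 − 4.83 = 7.519
L/L_☉ = 10^(−0.4 × 7.519) = 9.823×10^-4

M ≈ 12.35; L/L_☉ ≈ 9.82×10^-4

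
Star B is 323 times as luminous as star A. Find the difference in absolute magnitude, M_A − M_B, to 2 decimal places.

Pogson: ΔM = −2.5 log₁₀(ratio) = −2.5 log₁₀(323) = −2.5 × 2.5092 = -6.273
Star B is brighter so has the smaller magnitude: M_A − M_B is positive.

M_A − M_B ≈ 6.27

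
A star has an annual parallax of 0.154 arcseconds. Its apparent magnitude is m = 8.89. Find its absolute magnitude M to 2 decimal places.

d = 1/p = 1/0.154″ = 6.494 pc
5 log₁₀(d/10 pc) = 5 log₁₀(6.494) − 5 = -0.938
M = m − 5 log₁₀(d/10) = 8.89 + 0.938 = 9.828

M ≈ 9.83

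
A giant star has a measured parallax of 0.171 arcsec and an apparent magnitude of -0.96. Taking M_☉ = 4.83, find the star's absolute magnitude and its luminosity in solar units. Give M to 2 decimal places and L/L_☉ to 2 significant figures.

d = 1/p = 1/0.171″ = 5.848 pc
M = m − 5 log₁₀ d + 5 = -0.96 − 5·0.7670 + 5 = 0.205
M − M_☉ = 0.205 − 4.83 = -4.625
L/L_☉ = 10^(−0.4 × -4.625) = 70.80

M ≈ 0.20; L/L_☉ ≈ 71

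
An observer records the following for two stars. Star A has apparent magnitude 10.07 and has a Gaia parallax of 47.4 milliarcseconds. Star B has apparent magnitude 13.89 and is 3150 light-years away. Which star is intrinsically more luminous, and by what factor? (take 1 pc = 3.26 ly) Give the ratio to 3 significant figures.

Star B is more luminous, by a factor of 62.2.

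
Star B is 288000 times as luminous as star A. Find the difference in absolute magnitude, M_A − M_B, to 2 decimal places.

M_A − M_B ≈ 13.65

Pogson: ΔM = −2.5 log₁₀(ratio) = −2.5 log₁₀(288000) = −2.5 × 5.4594 = -13.648
Star B is brighter so has the smaller magnitude: M_A − M_B is positive.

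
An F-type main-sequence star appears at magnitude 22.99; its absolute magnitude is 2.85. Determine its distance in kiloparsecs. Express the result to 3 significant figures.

Distance modulus: m − M = 22.99 − (2.85) = 20.140
m − M = 5 log₁₀ d − 5
log₁₀ d = (m − M)/5 + 1 = 5.0280
d = 10^5.0280 = 106700 pc
= 106.7 kpc

d ≈ 107 kpc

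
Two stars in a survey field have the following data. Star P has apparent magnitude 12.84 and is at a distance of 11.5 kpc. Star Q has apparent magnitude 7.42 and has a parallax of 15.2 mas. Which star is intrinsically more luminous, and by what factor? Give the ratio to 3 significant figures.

Star P is more luminous, by a factor of 208.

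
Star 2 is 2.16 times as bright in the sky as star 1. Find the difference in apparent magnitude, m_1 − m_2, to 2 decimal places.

m_1 − m_2 ≈ 0.84

Pogson: Δm = −2.5 log₁₀(ratio) = −2.5 log₁₀(2.16) = −2.5 × 0.3345 = -0.836
Star 2 is brighter so has the smaller magnitude: m_1 − m_2 is positive.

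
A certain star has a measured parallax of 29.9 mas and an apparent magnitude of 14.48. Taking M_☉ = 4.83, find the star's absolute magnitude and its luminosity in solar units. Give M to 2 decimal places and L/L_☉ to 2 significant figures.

M ≈ 11.86; L/L_☉ ≈ 1.5×10^-3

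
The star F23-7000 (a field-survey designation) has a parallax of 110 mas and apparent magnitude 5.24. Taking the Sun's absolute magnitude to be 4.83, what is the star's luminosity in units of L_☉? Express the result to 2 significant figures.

L/L_☉ ≈ 0.57

d = 1/p = 1000/110 mas = 9.091 pc
M = m − 5 log₁₀ d + 5 = 5.24 − 5·0.9586 + 5 = 5.447
M − M_☉ = 5.447 − 4.83 = 0.617
L/L_☉ = 10^(−0.4 × 0.617) = 0.5665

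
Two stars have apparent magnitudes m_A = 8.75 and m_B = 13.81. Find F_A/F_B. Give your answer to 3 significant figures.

F_A/F_B ≈ 106

Δm = 8.75 − (13.81) = -5.06
Flux ratio = 10^(−0.4 Δm) = 10^(−0.4 × -5.06) = 10^2.024 = 105.7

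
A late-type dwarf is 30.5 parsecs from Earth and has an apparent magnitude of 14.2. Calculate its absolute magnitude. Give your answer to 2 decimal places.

5 log₁₀(d/10 pc) = 5 log₁₀(30.50) − 5 = 2.421
M = m − 5 log₁₀(d/10) = 14.2 − 2.421 = 11.779

M ≈ 11.78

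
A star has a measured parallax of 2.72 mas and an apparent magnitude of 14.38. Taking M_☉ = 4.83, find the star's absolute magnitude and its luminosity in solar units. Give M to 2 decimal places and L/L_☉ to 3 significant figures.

d = 1/p = 1000/2.72 mas = 367.6 pc
M = m − 5 log₁₀ d + 5 = 14.38 − 5·2.5654 + 5 = 6.553
M − M_☉ = 6.553 − 4.83 = 1.723
L/L_☉ = 10^(−0.4 × 1.723) = 0.2046

M ≈ 6.55; L/L_☉ ≈ 0.205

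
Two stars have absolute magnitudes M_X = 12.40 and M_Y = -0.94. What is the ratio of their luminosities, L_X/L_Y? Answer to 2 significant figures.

L_X/L_Y ≈ 4.6×10^-6

ΔM = M_X − M_Y = 13.34
L_X/L_Y = 10^(−0.4 ΔM) = 10^-5.336 = 4.613×10^-6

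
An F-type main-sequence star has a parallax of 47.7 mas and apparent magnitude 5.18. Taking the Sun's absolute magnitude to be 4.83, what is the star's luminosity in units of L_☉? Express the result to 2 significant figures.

d = 1/p = 1000/47.7 mas = 20.96 pc
M = m − 5 log₁₀ d + 5 = 5.18 − 5·1.3215 + 5 = 3.573
M − M_☉ = 3.573 − 4.83 = -1.257
L/L_☉ = 10^(−0.4 × -1.257) = 3.184

L/L_☉ ≈ 3.2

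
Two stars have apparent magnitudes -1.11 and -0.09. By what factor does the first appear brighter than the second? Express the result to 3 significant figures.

2.56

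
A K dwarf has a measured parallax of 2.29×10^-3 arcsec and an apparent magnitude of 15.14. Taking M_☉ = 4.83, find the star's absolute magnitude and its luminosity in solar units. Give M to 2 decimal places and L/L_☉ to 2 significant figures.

M ≈ 6.94; L/L_☉ ≈ 0.14

d = 1/p = 1/2.29×10^-3″ = 436.7 pc
M = m − 5 log₁₀ d + 5 = 15.14 − 5·2.6402 + 5 = 6.939
M − M_☉ = 6.939 − 4.83 = 2.109
L/L_☉ = 10^(−0.4 × 2.109) = 0.1433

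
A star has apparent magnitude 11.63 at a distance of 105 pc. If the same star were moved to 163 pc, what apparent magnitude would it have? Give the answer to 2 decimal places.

m ≈ 12.58

Flux ∝ 1/d², so Δm = 5 log₁₀(d₂/d₁) = 5 log₁₀(163/105) = 0.955
m₂ = m₁ + Δm = 11.63 + (0.955) = 12.585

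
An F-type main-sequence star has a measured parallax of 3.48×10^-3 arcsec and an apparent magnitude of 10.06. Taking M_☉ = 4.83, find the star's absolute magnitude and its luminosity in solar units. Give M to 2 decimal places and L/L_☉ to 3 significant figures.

d = 1/p = 1/3.48×10^-3″ = 287.4 pc
M = m − 5 log₁₀ d + 5 = 10.06 − 5·2.4584 + 5 = 2.768
M − M_☉ = 2.768 − 4.83 = -2.062
L/L_☉ = 10^(−0.4 × -2.062) = 6.681

M ≈ 2.77; L/L_☉ ≈ 6.68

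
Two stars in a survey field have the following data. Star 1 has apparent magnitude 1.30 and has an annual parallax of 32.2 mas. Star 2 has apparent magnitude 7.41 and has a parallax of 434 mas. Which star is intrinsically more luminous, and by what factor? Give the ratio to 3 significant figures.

Star 1 is more luminous, by a factor of 50500.

Star 1: p = 32.2 mas = 0.0322″ → d = 1/p = 31.06 pc
Star 1: M = m − 5 log₁₀ d + 5 = 1.30 − 5·1.4921 + 5 = -1.161
Star 2: p = 434 mas = 0.434″ → d = 1/p = 2.304 pc
Star 2: M = m − 5 log₁₀ d + 5 = 7.41 − 5·0.3625 + 5 = 10.597
ΔM = M_1 − M_2 = -1.161 − (10.597) = -11.758; smaller M is more luminous → Star 1.
L ratio = 10^(0.4 |ΔM|) = 10^4.703 = 50500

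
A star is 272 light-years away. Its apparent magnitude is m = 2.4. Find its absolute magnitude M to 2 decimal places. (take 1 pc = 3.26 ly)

M ≈ -2.21

d = 272 ly / 3.26 = 83.44 pc
5 log₁₀(d/10 pc) = 5 log₁₀(83.44) − 5 = 4.607
M = m − 5 log₁₀(d/10) = 2.4 − 4.607 = -2.207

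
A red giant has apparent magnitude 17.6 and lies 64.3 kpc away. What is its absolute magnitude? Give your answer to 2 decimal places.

M ≈ -1.44

d = 64.3 kpc = 64300 pc
5 log₁₀(d/10 pc) = 5 log₁₀(64300) − 5 = 19.041
M = m − 5 log₁₀(d/10) = 17.6 − 19.041 = -1.441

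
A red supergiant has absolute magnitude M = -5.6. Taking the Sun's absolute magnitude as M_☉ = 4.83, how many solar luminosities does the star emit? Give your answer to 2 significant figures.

L/L_☉ ≈ 15000

M − M_☉ = -5.6 − 4.83 = -10.430
L/L_☉ = 10^(−0.4 (M − M_☉)) = 10^4.172 = 14860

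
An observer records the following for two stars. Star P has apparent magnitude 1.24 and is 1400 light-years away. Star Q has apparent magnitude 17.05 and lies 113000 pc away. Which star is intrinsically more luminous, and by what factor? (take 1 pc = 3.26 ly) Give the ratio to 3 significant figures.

Star P is more luminous, by a factor of 30.5.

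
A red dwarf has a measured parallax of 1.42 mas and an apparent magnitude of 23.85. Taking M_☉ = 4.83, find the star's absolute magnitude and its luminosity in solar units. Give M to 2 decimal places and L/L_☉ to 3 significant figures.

M ≈ 14.61; L/L_☉ ≈ 1.22×10^-4

d = 1/p = 1000/1.42 mas = 704.2 pc
M = m − 5 log₁₀ d + 5 = 23.85 − 5·2.8477 + 5 = 14.611
M − M_☉ = 14.611 − 4.83 = 9.781
L/L_☉ = 10^(−0.4 × 9.781) = 1.223×10^-4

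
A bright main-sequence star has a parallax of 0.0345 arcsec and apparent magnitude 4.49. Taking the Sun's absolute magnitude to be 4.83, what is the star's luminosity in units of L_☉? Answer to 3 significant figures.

L/L_☉ ≈ 11.5

d = 1/p = 1/0.0345″ = 28.99 pc
M = m − 5 log₁₀ d + 5 = 4.49 − 5·1.4622 + 5 = 2.179
M − M_☉ = 2.179 − 4.83 = -2.651
L/L_☉ = 10^(−0.4 × -2.651) = 11.49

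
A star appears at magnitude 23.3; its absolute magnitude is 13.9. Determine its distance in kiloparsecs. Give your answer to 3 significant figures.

d ≈ 0.759 kpc

μ = m − M = 9.400
m − M = 5 log₁₀ d − 5
log₁₀ d = (m − M)/5 + 1 = 2.8800
d = 10^2.8800 = 758.6 pc
= 0.7586 kpc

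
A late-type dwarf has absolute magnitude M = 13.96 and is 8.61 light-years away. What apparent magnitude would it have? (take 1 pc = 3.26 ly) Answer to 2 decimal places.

d = 8.61 ly / 3.26 = 2.641 pc
m = M + 5 log₁₀ d − 5 = 13.96 + 5·0.4218 − 5 = 11.069

m ≈ 11.07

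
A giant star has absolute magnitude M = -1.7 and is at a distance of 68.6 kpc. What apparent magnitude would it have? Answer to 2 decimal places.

m ≈ 17.48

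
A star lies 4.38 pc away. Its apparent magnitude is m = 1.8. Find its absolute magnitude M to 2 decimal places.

5 log₁₀(d/10 pc) = 5 log₁₀(4.380) − 5 = -1.793
M = m − 5 log₁₀(d/10) = 1.8 + 1.793 = 3.593

M ≈ 3.59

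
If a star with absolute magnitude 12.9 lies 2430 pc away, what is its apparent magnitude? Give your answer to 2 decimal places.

m ≈ 24.83

m = M + 5 log₁₀ d − 5 = 12.9 + 5·3.3856 − 5 = 24.828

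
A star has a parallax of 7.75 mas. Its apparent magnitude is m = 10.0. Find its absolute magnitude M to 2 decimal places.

p = 7.75 mas = 7.75×10^-3″ → d = 1/p = 129.0 pc
5 log₁₀(d/10 pc) = 5 log₁₀(129.0) − 5 = 5.553
M = m − 5 log₁₀(d/10) = 10.0 − 5.553 = 4.447

M ≈ 4.45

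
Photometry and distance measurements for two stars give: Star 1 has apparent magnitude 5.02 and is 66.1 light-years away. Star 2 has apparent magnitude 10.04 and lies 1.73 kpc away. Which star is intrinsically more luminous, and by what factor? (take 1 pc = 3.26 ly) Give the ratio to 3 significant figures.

Star 1: d = 66.1 ly / 3.26 = 20.28 pc
Star 1: M = m − 5 log₁₀ d + 5 = 5.02 − 5·1.3070 + 5 = 3.485
Star 2: d = 1.73 kpc = 1730 pc
Star 2: M = m − 5 log₁₀ d + 5 = 10.04 − 5·3.2380 + 5 = -1.150
ΔM = M_1 − M_2 = 3.485 − (-1.150) = 4.635; smaller M is more luminous → Star 2.
L ratio = 10^(0.4 |ΔM|) = 10^1.854 = 71.47

Star 2 is more luminous, by a factor of 71.5.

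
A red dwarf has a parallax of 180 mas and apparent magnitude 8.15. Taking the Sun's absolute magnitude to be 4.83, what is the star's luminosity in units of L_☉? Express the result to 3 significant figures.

L/L_☉ ≈ 0.0145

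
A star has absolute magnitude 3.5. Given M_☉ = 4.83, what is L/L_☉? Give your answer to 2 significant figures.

M − M_☉ = 3.5 − 4.83 = -1.330
L/L_☉ = 10^(−0.4 (M − M_☉)) = 10^0.532 = 3.404

L/L_☉ ≈ 3.4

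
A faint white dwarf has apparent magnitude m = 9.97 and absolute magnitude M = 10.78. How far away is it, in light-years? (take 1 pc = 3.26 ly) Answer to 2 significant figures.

Distance modulus: m − M = 9.97 − (10.78) = -0.810
m − M = 5 log₁₀ d − 5
log₁₀ d = (m − M)/5 + 1 = 0.8380
d = 10^0.8380 = 6.887 pc
= 22.45 ly

d ≈ 22 ly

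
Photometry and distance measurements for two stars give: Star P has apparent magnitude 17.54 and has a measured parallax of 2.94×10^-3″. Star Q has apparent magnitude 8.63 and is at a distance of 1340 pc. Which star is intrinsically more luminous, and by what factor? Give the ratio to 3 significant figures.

Star P: d = 1/p = 1/2.94×10^-3″ = 340.1 pc
Star P: M = m − 5 log₁₀ d + 5 = 17.54 − 5·2.5317 + 5 = 9.882
Star Q: M = m − 5 log₁₀ d + 5 = 8.63 − 5·3.1271 + 5 = -2.006
ΔM = M_P − M_Q = 9.882 − (-2.006) = 11.887; smaller M is more luminous → Star Q.
L ratio = 10^(0.4 |ΔM|) = 10^4.755 = 56870

Star Q is more luminous, by a factor of 56900.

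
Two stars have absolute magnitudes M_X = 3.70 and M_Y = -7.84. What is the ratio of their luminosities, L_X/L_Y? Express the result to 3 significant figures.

L_X/L_Y ≈ 2.42×10^-5

ΔM = M_X − M_Y = 11.54
L_X/L_Y = 10^(−0.4 ΔM) = 10^-4.616 = 2.421×10^-5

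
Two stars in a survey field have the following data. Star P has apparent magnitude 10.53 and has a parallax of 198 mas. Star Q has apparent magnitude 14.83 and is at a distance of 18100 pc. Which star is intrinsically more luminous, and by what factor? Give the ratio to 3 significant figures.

Star P: p = 198 mas = 0.198″ → d = 1/p = 5.051 pc
Star P: M = m − 5 log₁₀ d + 5 = 10.53 − 5·0.7033 + 5 = 12.013
Star Q: M = m − 5 log₁₀ d + 5 = 14.83 − 5·4.2577 + 5 = -1.458
ΔM = M_P − M_Q = 12.013 − (-1.458) = 13.472; smaller M is more luminous → Star Q.
L ratio = 10^(0.4 |ΔM|) = 10^5.389 = 244700

Star Q is more luminous, by a factor of 245000.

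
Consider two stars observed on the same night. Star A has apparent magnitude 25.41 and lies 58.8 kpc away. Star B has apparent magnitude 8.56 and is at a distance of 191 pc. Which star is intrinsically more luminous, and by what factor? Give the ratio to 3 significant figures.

Star B is more luminous, by a factor of 58.0.

Star A: d = 58.8 kpc = 58800 pc
Star A: M = m − 5 log₁₀ d + 5 = 25.41 − 5·4.7694 + 5 = 6.563
Star B: M = m − 5 log₁₀ d + 5 = 8.56 − 5·2.2810 + 5 = 2.155
ΔM = M_A − M_B = 6.563 − (2.155) = 4.408; smaller M is more luminous → Star B.
L ratio = 10^(0.4 |ΔM|) = 10^1.763 = 57.98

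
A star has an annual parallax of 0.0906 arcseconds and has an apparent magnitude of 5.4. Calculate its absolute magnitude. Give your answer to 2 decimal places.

d = 1/p = 1/0.0906″ = 11.04 pc
5 log₁₀(d/10 pc) = 5 log₁₀(11.04) − 5 = 0.214
M = m − 5 log₁₀(d/10) = 5.4 − 0.214 = 5.186

M ≈ 5.19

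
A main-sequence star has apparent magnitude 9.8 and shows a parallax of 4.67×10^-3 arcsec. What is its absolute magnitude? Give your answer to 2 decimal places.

M ≈ 3.15

d = 1/p = 1/4.67×10^-3″ = 214.1 pc
5 log₁₀(d/10 pc) = 5 log₁₀(214.1) − 5 = 6.653
M = m − 5 log₁₀(d/10) = 9.8 − 6.653 = 3.147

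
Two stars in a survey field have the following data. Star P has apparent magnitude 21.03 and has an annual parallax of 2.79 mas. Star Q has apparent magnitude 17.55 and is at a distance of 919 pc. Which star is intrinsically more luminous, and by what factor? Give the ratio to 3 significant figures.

Star P: p = 2.79 mas = 2.79×10^-3″ → d = 1/p = 358.4 pc
Star P: M = m − 5 log₁₀ d + 5 = 21.03 − 5·2.5544 + 5 = 13.258
Star Q: M = m − 5 log₁₀ d + 5 = 17.55 − 5·2.9633 + 5 = 7.733
ΔM = M_P − M_Q = 13.258 − (7.733) = 5.525; smaller M is more luminous → Star Q.
L ratio = 10^(0.4 |ΔM|) = 10^2.210 = 162.1

Star Q is more luminous, by a factor of 162.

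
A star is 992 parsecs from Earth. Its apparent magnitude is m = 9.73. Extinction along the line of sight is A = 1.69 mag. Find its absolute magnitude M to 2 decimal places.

5 log₁₀(d/10 pc) = 5 log₁₀(992.0) − 5 = 9.983
M = m − 5 log₁₀(d/10) − A = 9.73 − 9.983 − 1.69 = -1.943

M ≈ -1.94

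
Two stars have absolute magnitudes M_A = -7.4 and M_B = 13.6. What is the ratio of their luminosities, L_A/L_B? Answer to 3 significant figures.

L_A/L_B ≈ 2.51×10^8

ΔM = M_A − M_B = -21.0
L_A/L_B = 10^(−0.4 ΔM) = 10^8.400 = 2.512×10^8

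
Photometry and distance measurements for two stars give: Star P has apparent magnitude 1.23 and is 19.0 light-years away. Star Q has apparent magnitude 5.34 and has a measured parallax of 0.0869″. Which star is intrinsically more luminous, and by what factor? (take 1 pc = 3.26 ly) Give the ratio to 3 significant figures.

Star P: d = 19.0 ly / 3.26 = 5.828 pc
Star P: M = m − 5 log₁₀ d + 5 = 1.23 − 5·0.7655 + 5 = 2.402
Star Q: d = 1/p = 1/0.0869″ = 11.51 pc
Star Q: M = m − 5 log₁₀ d + 5 = 5.34 − 5·1.0610 + 5 = 5.035
ΔM = M_P − M_Q = 2.402 − (5.035) = -2.633; smaller M is more luminous → Star P.
L ratio = 10^(0.4 |ΔM|) = 10^1.053 = 11.30

Star P is more luminous, by a factor of 11.3.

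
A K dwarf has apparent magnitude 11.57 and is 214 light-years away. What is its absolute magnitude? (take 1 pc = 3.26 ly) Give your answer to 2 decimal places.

d = 214 ly / 3.26 = 65.64 pc
5 log₁₀(d/10 pc) = 5 log₁₀(65.64) − 5 = 4.086
M = m − 5 log₁₀(d/10) = 11.57 − 4.086 = 7.484

M ≈ 7.48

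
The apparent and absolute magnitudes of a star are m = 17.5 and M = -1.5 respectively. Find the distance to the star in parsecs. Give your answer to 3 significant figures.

μ = m − M = 19.000
m − M = 5 log₁₀ d − 5
log₁₀ d = (m − M)/5 + 1 = 4.8000
d = 10^4.8000 = 63100 pc

d ≈ 63100 pc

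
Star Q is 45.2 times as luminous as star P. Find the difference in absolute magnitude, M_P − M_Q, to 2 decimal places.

Pogson: ΔM = −2.5 log₁₀(ratio) = −2.5 log₁₀(45.2) = −2.5 × 1.6551 = -4.138
Star Q is brighter so has the smaller magnitude: M_P − M_Q is positive.

M_P − M_Q ≈ 4.14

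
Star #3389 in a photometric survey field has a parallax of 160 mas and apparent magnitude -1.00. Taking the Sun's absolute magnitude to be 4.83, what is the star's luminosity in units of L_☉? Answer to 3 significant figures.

d = 1/p = 1000/160 mas = 6.250 pc
M = m − 5 log₁₀ d + 5 = -1.00 − 5·0.7959 + 5 = 0.021
M − M_☉ = 0.021 − 4.83 = -4.809
L/L_☉ = 10^(−0.4 × -4.809) = 83.90

L/L_☉ ≈ 83.9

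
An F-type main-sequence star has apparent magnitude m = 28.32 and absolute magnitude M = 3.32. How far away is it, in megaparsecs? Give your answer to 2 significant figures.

d ≈ 1.0 Mpc

Distance modulus: m − M = 28.32 − (3.32) = 25.000
m − M = 5 log₁₀ d − 5
log₁₀ d = (m − M)/5 + 1 = 6.0000
d = 10^6.0000 = 1.000×10^6 pc
= 1.000 Mpc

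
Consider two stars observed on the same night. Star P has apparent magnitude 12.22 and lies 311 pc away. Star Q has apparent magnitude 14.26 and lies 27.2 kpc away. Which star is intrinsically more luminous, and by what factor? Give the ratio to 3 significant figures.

Star Q is more luminous, by a factor of 1170.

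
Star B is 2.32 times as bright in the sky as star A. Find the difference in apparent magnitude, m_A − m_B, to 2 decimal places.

m_A − m_B ≈ 0.91

Pogson: Δm = −2.5 log₁₀(ratio) = −2.5 log₁₀(2.32) = −2.5 × 0.3655 = -0.914
Star B is brighter so has the smaller magnitude: m_A − m_B is positive.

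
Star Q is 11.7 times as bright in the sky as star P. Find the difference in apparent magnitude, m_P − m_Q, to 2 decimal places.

Pogson: Δm = −2.5 log₁₀(ratio) = −2.5 log₁₀(11.7) = −2.5 × 1.0682 = -2.670
Star Q is brighter so has the smaller magnitude: m_P − m_Q is positive.

m_P − m_Q ≈ 2.67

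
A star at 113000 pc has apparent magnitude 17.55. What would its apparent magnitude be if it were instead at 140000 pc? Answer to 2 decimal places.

Flux ∝ 1/d², so Δm = 5 log₁₀(d₂/d₁) = 5 log₁₀(140000/113000) = 0.465
m₂ = m₁ + Δm = 17.55 + (0.465) = 18.015

m ≈ 18.02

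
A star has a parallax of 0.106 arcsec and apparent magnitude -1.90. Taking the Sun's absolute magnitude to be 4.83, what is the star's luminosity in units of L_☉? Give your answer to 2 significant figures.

L/L_☉ ≈ 440

d = 1/p = 1/0.106″ = 9.434 pc
M = m − 5 log₁₀ d + 5 = -1.90 − 5·0.9747 + 5 = -1.773
M − M_☉ = -1.773 − 4.83 = -6.603
L/L_☉ = 10^(−0.4 × -6.603) = 437.9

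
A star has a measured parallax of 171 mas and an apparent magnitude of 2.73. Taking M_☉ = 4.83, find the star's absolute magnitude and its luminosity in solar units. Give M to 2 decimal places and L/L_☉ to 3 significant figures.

M ≈ 3.89; L/L_☉ ≈ 2.37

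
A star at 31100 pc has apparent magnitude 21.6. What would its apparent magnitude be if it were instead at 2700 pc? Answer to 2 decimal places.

Flux ∝ 1/d², so Δm = 5 log₁₀(d₂/d₁) = 5 log₁₀(2700/31100) = -5.307
m₂ = m₁ + Δm = 21.6 + (-5.307) = 16.293

m ≈ 16.29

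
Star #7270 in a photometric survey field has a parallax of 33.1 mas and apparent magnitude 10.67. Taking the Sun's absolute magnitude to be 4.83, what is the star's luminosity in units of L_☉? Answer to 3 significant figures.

L/L_☉ ≈ 0.0421

d = 1/p = 1000/33.1 mas = 30.21 pc
M = m − 5 log₁₀ d + 5 = 10.67 − 5·1.4802 + 5 = 8.269
M − M_☉ = 8.269 − 4.83 = 3.439
L/L_☉ = 10^(−0.4 × 3.439) = 0.04211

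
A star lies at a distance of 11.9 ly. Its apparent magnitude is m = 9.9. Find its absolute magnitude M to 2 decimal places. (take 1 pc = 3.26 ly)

d = 11.9 ly / 3.26 = 3.650 pc
5 log₁₀(d/10 pc) = 5 log₁₀(3.650) − 5 = -2.188
M = m − 5 log₁₀(d/10) = 9.9 + 2.188 = 12.088

M ≈ 12.09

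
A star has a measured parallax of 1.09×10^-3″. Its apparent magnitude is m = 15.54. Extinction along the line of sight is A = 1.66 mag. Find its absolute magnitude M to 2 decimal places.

M ≈ 4.07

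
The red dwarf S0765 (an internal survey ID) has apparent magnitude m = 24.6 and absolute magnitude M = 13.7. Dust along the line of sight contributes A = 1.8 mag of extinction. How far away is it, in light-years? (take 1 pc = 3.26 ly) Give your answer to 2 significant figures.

m − M = 5 log₁₀(d/10 pc) + A  ⇒  24.6 − (13.7) − 1.8 = 5 log₁₀(d/10)
9.100 = 5 log₁₀(d/10)
log₁₀ d = (m − M − A)/5 + 1 = 2.8200
d = 10^2.8200 = 660.7 pc
= 2154 ly

d ≈ 2200 ly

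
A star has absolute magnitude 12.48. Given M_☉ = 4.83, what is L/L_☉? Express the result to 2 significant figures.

L/L_☉ ≈ 8.7×10^-4

M − M_☉ = 12.48 − 4.83 = 7.650
L/L_☉ = 10^(−0.4 (M − M_☉)) = 10^-3.060 = 8.710×10^-4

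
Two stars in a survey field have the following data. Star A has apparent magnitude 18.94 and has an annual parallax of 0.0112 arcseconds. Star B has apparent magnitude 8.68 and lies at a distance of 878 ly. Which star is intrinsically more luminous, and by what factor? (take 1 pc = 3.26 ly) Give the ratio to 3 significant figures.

Star B is more luminous, by a factor of 116000.

Star A: d = 1/p = 1/0.0112″ = 89.29 pc
Star A: M = m − 5 log₁₀ d + 5 = 18.94 − 5·1.9508 + 5 = 14.186
Star B: d = 878 ly / 3.26 = 269.3 pc
Star B: M = m − 5 log₁₀ d + 5 = 8.68 − 5·2.4303 + 5 = 1.529
ΔM = M_A − M_B = 14.186 − (1.529) = 12.657; smaller M is more luminous → Star B.
L ratio = 10^(0.4 |ΔM|) = 10^5.063 = 115600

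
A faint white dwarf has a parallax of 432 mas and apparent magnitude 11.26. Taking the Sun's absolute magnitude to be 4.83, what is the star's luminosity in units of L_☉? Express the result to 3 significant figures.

L/L_☉ ≈ 1.44×10^-4

d = 1/p = 1000/432 mas = 2.315 pc
M = m − 5 log₁₀ d + 5 = 11.26 − 5·0.3645 + 5 = 14.437
M − M_☉ = 14.437 − 4.83 = 9.607
L/L_☉ = 10^(−0.4 × 9.607) = 1.436×10^-4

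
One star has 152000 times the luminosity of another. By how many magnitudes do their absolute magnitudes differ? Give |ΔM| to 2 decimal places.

Pogson: ΔM = −2.5 log₁₀(ratio) = −2.5 log₁₀(152000) = −2.5 × 5.1818 = -12.955

|ΔM| ≈ 12.95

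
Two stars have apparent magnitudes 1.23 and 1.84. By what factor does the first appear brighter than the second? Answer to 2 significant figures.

1.8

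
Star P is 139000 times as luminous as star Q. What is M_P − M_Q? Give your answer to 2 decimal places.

Pogson: ΔM = −2.5 log₁₀(ratio) = −2.5 log₁₀(139000) = −2.5 × 5.1430 = -12.858
Star P is brighter, so it has the smaller magnitude: the difference is negative.

M_P − M_Q ≈ -12.86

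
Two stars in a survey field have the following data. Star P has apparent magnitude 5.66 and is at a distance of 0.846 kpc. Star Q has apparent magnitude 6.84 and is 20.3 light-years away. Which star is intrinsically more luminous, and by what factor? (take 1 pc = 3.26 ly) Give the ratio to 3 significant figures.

Star P: d = 0.846 kpc = 846.0 pc
Star P: M = m − 5 log₁₀ d + 5 = 5.66 − 5·2.9274 + 5 = -3.977
Star Q: d = 20.3 ly / 3.26 = 6.227 pc
Star Q: M = m − 5 log₁₀ d + 5 = 6.84 − 5·0.7943 + 5 = 7.869
ΔM = M_P − M_Q = -3.977 − (7.869) = -11.845; smaller M is more luminous → Star P.
L ratio = 10^(0.4 |ΔM|) = 10^4.738 = 54720

Star P is more luminous, by a factor of 54700.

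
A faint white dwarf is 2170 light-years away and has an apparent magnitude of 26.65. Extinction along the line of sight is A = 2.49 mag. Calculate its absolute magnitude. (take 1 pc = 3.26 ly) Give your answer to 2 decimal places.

M ≈ 15.04

d = 2170 ly / 3.26 = 665.6 pc
5 log₁₀(d/10 pc) = 5 log₁₀(665.6) − 5 = 9.116
M = m − 5 log₁₀(d/10) − A = 26.65 − 9.116 − 2.49 = 15.044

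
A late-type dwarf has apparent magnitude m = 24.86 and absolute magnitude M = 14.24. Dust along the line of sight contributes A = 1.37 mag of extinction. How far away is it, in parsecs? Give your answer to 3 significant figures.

m − M = 5 log₁₀(d/10 pc) + A  ⇒  24.86 − (14.24) − 1.37 = 5 log₁₀(d/10)
9.250 = 5 log₁₀(d/10)
log₁₀ d = (m − M − A)/5 + 1 = 2.8500
d = 10^2.8500 = 707.9 pc

d ≈ 708 pc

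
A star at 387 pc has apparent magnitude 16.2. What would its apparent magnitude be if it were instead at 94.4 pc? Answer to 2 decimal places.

m ≈ 13.14

Flux ∝ 1/d², so Δm = 5 log₁₀(d₂/d₁) = 5 log₁₀(94.4/387) = -3.064
m₂ = m₁ + Δm = 16.2 + (-3.064) = 13.136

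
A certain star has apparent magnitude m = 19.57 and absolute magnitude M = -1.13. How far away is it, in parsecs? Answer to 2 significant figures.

μ = m − M = 20.700
m − M = 5 log₁₀ d − 5
log₁₀ d = (m − M)/5 + 1 = 5.1400
d = 10^5.1400 = 138000 pc

d ≈ 140000 pc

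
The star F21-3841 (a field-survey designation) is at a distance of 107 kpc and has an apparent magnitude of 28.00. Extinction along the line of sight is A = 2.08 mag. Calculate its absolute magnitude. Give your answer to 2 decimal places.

M ≈ 5.77

d = 107 kpc = 107000 pc
5 log₁₀(d/10 pc) = 5 log₁₀(107000) − 5 = 20.147
M = m − 5 log₁₀(d/10) − A = 28.00 − 20.147 − 2.08 = 5.773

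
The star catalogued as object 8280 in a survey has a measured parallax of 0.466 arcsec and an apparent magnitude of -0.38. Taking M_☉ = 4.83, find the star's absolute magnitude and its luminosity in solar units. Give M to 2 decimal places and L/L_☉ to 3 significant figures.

M ≈ 2.96; L/L_☉ ≈ 5.59

d = 1/p = 1/0.466″ = 2.146 pc
M = m − 5 log₁₀ d + 5 = -0.38 − 5·0.3316 + 5 = 2.962
M − M_☉ = 2.962 − 4.83 = -1.868
L/L_☉ = 10^(−0.4 × -1.868) = 5.588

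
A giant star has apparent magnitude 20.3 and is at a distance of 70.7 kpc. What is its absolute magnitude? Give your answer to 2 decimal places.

M ≈ 1.05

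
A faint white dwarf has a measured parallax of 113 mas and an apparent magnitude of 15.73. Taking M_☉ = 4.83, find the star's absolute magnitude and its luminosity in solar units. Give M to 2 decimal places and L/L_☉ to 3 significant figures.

M ≈ 16.00; L/L_☉ ≈ 3.42×10^-5

d = 1/p = 1000/113 mas = 8.850 pc
M = m − 5 log₁₀ d + 5 = 15.73 − 5·0.9469 + 5 = 15.995
M − M_☉ = 15.995 − 4.83 = 11.165
L/L_☉ = 10^(−0.4 × 11.165) = 3.419×10^-5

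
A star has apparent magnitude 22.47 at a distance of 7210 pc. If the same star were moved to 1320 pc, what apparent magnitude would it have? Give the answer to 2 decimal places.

Flux ∝ 1/d², so Δm = 5 log₁₀(d₂/d₁) = 5 log₁₀(1320/7210) = -3.687
m₂ = m₁ + Δm = 22.47 + (-3.687) = 18.783

m ≈ 18.78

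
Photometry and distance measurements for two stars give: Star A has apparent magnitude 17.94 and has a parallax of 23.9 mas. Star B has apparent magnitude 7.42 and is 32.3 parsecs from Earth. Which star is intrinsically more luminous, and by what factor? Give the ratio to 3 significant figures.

Star B is more luminous, by a factor of 9620.

Star A: p = 23.9 mas = 0.0239″ → d = 1/p = 41.84 pc
Star A: M = m − 5 log₁₀ d + 5 = 17.94 − 5·1.6216 + 5 = 14.832
Star B: M = m − 5 log₁₀ d + 5 = 7.42 − 5·1.5092 + 5 = 4.874
ΔM = M_A − M_B = 14.832 − (4.874) = 9.958; smaller M is more luminous → Star B.
L ratio = 10^(0.4 |ΔM|) = 10^3.983 = 9621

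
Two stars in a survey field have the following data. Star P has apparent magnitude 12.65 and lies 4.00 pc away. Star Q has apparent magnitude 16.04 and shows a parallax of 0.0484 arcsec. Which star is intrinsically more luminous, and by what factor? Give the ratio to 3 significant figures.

Star Q is more luminous, by a factor of 1.18.

Star P: M = m − 5 log₁₀ d + 5 = 12.65 − 5·0.6021 + 5 = 14.640
Star Q: d = 1/p = 1/0.0484″ = 20.66 pc
Star Q: M = m − 5 log₁₀ d + 5 = 16.04 − 5·1.3152 + 5 = 14.464
ΔM = M_P − M_Q = 14.640 − (14.464) = 0.175; smaller M is more luminous → Star Q.
L ratio = 10^(0.4 |ΔM|) = 10^0.070 = 1.175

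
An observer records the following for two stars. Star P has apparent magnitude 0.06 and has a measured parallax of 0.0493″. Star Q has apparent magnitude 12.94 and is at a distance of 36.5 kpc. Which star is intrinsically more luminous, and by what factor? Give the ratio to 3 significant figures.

Star Q is more luminous, by a factor of 22.8.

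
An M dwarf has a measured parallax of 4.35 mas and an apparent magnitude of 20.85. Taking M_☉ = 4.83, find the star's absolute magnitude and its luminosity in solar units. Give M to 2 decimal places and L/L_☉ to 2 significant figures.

M ≈ 14.04; L/L_☉ ≈ 2.1×10^-4

d = 1/p = 1000/4.35 mas = 229.9 pc
M = m − 5 log₁₀ d + 5 = 20.85 − 5·2.3615 + 5 = 14.042
M − M_☉ = 14.042 − 4.83 = 9.212
L/L_☉ = 10^(−0.4 × 9.212) = 2.065×10^-4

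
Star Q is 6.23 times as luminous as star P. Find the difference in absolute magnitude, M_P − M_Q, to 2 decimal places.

M_P − M_Q ≈ 1.99

Pogson: ΔM = −2.5 log₁₀(ratio) = −2.5 log₁₀(6.23) = −2.5 × 0.7945 = -1.986
Star Q is brighter so has the smaller magnitude: M_P − M_Q is positive.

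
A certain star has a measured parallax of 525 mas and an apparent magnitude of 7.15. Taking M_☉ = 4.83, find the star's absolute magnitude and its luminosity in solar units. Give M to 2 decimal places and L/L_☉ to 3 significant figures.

M ≈ 10.75; L/L_☉ ≈ 4.28×10^-3

d = 1/p = 1000/525 mas = 1.905 pc
M = m − 5 log₁₀ d + 5 = 7.15 − 5·0.2798 + 5 = 10.751
M − M_☉ = 10.751 − 4.83 = 5.921
L/L_☉ = 10^(−0.4 × 5.921) = 4.282×10^-3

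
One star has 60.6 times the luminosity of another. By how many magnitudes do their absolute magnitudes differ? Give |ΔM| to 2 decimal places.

|ΔM| ≈ 4.46

Pogson: ΔM = −2.5 log₁₀(ratio) = −2.5 log₁₀(60.6) = −2.5 × 1.7825 = -4.456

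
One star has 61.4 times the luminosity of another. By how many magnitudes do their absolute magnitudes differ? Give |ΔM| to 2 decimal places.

Pogson: ΔM = −2.5 log₁₀(ratio) = −2.5 log₁₀(61.4) = −2.5 × 1.7882 = -4.470

|ΔM| ≈ 4.47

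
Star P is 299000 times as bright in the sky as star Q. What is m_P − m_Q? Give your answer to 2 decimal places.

m_P − m_Q ≈ -13.69

Pogson: Δm = −2.5 log₁₀(ratio) = −2.5 log₁₀(299000) = −2.5 × 5.4757 = -13.689
Star P is brighter, so it has the smaller magnitude: the difference is negative.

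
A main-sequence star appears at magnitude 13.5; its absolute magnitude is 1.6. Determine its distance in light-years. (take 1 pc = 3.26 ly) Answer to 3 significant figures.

d ≈ 7820 ly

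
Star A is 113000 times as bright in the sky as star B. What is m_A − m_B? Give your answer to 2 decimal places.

Pogson: Δm = −2.5 log₁₀(ratio) = −2.5 log₁₀(113000) = −2.5 × 5.0531 = -12.633
Star A is brighter, so it has the smaller magnitude: the difference is negative.

m_A − m_B ≈ -12.63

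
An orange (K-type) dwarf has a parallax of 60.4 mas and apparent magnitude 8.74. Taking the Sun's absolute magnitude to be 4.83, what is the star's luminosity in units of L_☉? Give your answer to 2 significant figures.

d = 1/p = 1000/60.4 mas = 16.56 pc
M = m − 5 log₁₀ d + 5 = 8.74 − 5·1.2190 + 5 = 7.645
M − M_☉ = 7.645 − 4.83 = 2.815
L/L_☉ = 10^(−0.4 × 2.815) = 0.07480

L/L_☉ ≈ 0.075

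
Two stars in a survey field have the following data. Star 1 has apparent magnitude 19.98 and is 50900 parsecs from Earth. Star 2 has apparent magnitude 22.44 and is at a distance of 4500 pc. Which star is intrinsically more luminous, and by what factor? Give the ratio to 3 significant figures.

Star 1 is more luminous, by a factor of 1230.

Star 1: M = m − 5 log₁₀ d + 5 = 19.98 − 5·4.7067 + 5 = 1.446
Star 2: M = m − 5 log₁₀ d + 5 = 22.44 − 5·3.6532 + 5 = 9.174
ΔM = M_1 − M_2 = 1.446 − (9.174) = -7.728; smaller M is more luminous → Star 1.
L ratio = 10^(0.4 |ΔM|) = 10^3.091 = 1233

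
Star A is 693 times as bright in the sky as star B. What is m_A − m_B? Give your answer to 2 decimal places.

m_A − m_B ≈ -7.10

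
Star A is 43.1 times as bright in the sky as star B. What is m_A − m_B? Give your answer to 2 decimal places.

m_A − m_B ≈ -4.09

Pogson: Δm = −2.5 log₁₀(ratio) = −2.5 log₁₀(43.1) = −2.5 × 1.6345 = -4.086
Star A is brighter, so it has the smaller magnitude: the difference is negative.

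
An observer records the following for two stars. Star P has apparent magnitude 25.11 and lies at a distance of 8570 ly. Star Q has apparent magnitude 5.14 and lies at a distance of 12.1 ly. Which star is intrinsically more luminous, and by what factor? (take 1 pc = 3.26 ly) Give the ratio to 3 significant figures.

Star P: d = 8570 ly / 3.26 = 2629 pc
Star P: M = m − 5 log₁₀ d + 5 = 25.11 − 5·3.4198 + 5 = 13.011
Star Q: d = 12.1 ly / 3.26 = 3.712 pc
Star Q: M = m − 5 log₁₀ d + 5 = 5.14 − 5·0.5696 + 5 = 7.292
ΔM = M_P − M_Q = 13.011 − (7.292) = 5.719; smaller M is more luminous → Star Q.
L ratio = 10^(0.4 |ΔM|) = 10^2.288 = 193.9

Star Q is more luminous, by a factor of 194.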